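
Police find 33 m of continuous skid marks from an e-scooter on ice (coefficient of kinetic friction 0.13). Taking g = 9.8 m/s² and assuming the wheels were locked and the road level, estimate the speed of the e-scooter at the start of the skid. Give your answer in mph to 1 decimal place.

Initial speed ≈ 20.5 mph

Deceleration a = μg = 0.13 × 9.8 = 1.274 m/s².
v = √(2a·d) = √(2 × 1.274 × 33) = √84.084 = 9.1697 m/s.
= 9.1697 ÷ 0.44704 = 20.512 mph.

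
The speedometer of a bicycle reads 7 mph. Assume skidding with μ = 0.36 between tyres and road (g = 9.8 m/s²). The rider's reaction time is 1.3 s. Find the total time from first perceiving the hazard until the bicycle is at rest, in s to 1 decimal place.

7 mph × 0.44704 = 3.1293 m/s.
a = μg = 0.36 × 9.8 = 3.528 m/s².
Braking time = v/a = 3.1293 / 3.528 = 0.887 s.
Total = 1.3 + 0.887 = 2.187 s.

Total time ≈ 2.2 s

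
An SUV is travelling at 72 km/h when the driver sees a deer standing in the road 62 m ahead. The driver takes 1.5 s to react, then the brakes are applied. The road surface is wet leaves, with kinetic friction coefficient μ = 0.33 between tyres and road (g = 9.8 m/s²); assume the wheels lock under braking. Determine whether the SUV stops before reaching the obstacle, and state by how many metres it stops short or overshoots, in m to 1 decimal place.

72 km/h ÷ 3.6 = 20.0000 m/s.
a = μg = 0.33 × 9.8 = 3.234 m/s².
Reaction distance = 20.0000 × 1.5 = 30.000 m.
Braking distance = v²/(2a) = 400.000 / 6.468 = 61.843 m.
Total stopping distance = 30.000 + 61.843 = 91.843 m, vs 62 m available — it cannot stop in time and overshoots by 91.843 − 62 = 29.843 m.

No — it overshoots by 29.8 m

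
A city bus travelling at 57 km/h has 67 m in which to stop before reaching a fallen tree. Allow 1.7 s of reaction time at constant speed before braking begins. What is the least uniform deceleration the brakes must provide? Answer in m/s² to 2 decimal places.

57 km/h ÷ 3.6 = 15.8333 m/s.
Distance covered during reaction = 15.8333 × 1.7 = 26.917 m.
Distance available for braking: 67 − 26.917 = 40.083 m.
v² = 2a·d ⇒ a = v²/(2d) = 15.8333² / (2 × 40.083) = 250.693 / 80.166 = 3.1272 m/s².

Required deceleration ≈ 3.13 m/s²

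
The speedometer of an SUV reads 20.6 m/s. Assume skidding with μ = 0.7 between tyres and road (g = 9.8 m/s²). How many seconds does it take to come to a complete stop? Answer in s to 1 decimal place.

Braking time ≈ 3.0 s

a = μg = 0.7 × 9.8 = 6.860 m/s².
Braking time = v/a = 20.6000 / 6.860 = 3.003 s.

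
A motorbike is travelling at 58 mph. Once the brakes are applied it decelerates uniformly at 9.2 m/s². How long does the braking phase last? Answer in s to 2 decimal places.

58 mph × 0.44704 = 25.9283 m/s.
Braking time = v/a = 25.9283 / 9.200 = 2.818 s.

Braking time ≈ 2.82 s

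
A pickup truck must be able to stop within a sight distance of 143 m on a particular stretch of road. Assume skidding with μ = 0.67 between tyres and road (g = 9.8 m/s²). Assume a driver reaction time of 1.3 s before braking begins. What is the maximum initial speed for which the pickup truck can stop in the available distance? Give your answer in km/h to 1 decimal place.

a = μg = 0.67 × 9.8 = 6.566 m/s².
Stopping distance: v·t_r + v²/(2a) = 143 with t_r = 1.3 s and a = 6.566 m/s².
So v² + 17.072 v − 1877.88 = 0.
Positive root: v = −a·t_r + √((a·t_r)² + 2a·d) = −8.536 + √(72.863 + 1877.88) = 35.6312 m/s.
35.6312 m/s × 3.6 = 128.272 km/h.

Maximum speed ≈ 128.3 km/h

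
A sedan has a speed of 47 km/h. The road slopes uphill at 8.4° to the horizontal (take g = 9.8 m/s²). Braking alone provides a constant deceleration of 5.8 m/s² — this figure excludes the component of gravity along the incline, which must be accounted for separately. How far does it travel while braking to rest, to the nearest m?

47 km/h ÷ 3.6 = 13.0556 m/s.
Gravity along the uphill slope adds to the braking deceleration: a_eff = 5.800 + 9.8·sin 8.4° = 5.800 + 1.432 = 7.232 m/s².
Braking distance = v²/(2a) = 13.0556² / (2 × 7.232) = 170.449 / 14.464 = 11.784 m.

Braking distance ≈ 12 m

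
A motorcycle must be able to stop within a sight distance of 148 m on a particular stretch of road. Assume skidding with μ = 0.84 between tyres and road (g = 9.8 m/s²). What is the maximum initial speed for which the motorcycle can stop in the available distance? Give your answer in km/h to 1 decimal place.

Maximum speed ≈ 177.7 km/h

a = μg = 0.84 × 9.8 = 8.232 m/s².
v²/(2a) = d ⇒ v = √(2 × 8.232 × 148) = √2436.67 = 49.3626 m/s.
49.3626 m/s × 3.6 = 177.705 km/h.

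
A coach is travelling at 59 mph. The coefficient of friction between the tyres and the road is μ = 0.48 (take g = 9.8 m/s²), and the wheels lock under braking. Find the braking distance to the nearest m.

Braking distance ≈ 74 m

59 mph × 0.44704 = 26.3754 m/s.
a = μg = 0.48 × 9.8 = 4.704 m/s².
Braking distance = v²/(2a) = 26.3754² / (2 × 4.704) = 695.662 / 9.408 = 73.944 m.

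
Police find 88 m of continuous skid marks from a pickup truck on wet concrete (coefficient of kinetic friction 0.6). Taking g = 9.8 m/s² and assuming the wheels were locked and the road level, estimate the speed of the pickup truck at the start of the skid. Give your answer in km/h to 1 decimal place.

Initial speed ≈ 115.8 km/h

Deceleration a = μg = 0.6 × 9.8 = 5.880 m/s².
v = √(2a·d) = √(2 × 5.880 × 88) = √1034.880 = 32.1696 m/s.
= 32.1696 × 3.6 = 115.811 km/h.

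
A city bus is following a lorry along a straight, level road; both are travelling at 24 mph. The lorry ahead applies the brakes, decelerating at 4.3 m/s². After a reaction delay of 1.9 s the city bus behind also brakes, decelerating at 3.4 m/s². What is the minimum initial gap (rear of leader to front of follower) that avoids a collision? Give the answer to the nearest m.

24 mph × 0.44704 = 10.7290 m/s.
Leader travels v²/(2a_L) = 115.111 / 8.600 = 13.385 m before stopping.
Follower covers v·t_r = 10.7290 × 1.9 = 20.385 m while reacting, then v²/(2a_F) = 115.111 / 6.800 = 16.928 m while braking, for a total of 20.385 + 16.928 = 37.313 m.
Since a_F ≤ a_L and the follower starts braking later, the follower is never slower than the leader, so the closest approach is when both have stopped.
Minimum gap = 37.313 − 13.385 = 23.928 m.

Minimum gap ≈ 24 m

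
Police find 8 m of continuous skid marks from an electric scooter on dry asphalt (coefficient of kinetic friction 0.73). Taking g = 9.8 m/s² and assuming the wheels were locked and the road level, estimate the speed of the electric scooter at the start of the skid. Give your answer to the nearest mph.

Deceleration a = μg = 0.73 × 9.8 = 7.154 m/s².
v = √(2a·d) = √(2 × 7.154 × 8) = √114.464 = 10.6988 m/s.
= 10.6988 ÷ 0.44704 = 23.933 mph.

Initial speed ≈ 24 mph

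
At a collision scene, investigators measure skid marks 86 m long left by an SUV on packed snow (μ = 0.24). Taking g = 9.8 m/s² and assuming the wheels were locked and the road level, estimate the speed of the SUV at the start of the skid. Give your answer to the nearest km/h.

Initial speed ≈ 72 km/h

Deceleration a = μg = 0.24 × 9.8 = 2.352 m/s².
v = √(2a·d) = √(2 × 2.352 × 86) = √404.544 = 20.1133 m/s.
= 20.1133 × 3.6 = 72.408 km/h.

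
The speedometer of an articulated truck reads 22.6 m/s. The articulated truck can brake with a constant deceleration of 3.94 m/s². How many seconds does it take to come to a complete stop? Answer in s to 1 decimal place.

Braking time = v/a = 22.6000 / 3.940 = 5.736 s.

Braking time ≈ 5.7 s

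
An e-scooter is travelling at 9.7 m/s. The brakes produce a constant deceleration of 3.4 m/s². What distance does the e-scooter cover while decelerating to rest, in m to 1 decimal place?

Braking distance = v²/(2a) = 9.7000² / (2 × 3.400) = 94.090 / 6.800 = 13.837 m.

Braking distance ≈ 13.8 m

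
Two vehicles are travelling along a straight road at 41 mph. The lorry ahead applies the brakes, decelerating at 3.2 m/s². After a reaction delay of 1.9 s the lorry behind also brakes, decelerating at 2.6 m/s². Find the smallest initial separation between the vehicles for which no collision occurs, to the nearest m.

41 mph × 0.44704 = 18.3286 m/s.
Leader travels v²/(2a_L) = 335.938 / 6.400 = 52.490 m before stopping.
Follower covers v·t_r = 18.3286 × 1.9 = 34.824 m while reacting, then v²/(2a_F) = 335.938 / 5.200 = 64.603 m while braking, for a total of 34.824 + 64.603 = 99.427 m.
Since a_F ≤ a_L and the follower starts braking later, the follower is never slower than the leader, so the closest approach is when both have stopped.
Minimum gap = 99.427 − 52.490 = 46.937 m.

Minimum gap ≈ 47 m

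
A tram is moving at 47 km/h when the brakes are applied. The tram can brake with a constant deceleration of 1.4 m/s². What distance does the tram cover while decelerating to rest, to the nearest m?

47 km/h ÷ 3.6 = 13.0556 m/s.
Braking distance = v²/(2a) = 13.0556² / (2 × 1.400) = 170.449 / 2.800 = 60.875 m.

Braking distance ≈ 61 m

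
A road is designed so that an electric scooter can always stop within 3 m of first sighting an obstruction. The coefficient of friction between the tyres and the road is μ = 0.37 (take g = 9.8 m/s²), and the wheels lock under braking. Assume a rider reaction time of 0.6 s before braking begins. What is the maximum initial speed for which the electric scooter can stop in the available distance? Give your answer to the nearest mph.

Maximum speed ≈ 7 mph

a = μg = 0.37 × 9.8 = 3.626 m/s².
Stopping distance: v·t_r + v²/(2a) = 3 with t_r = 0.6 s and a = 3.626 m/s².
So v² + 4.351 v − 21.76 = 0.
Positive root: v = −a·t_r + √((a·t_r)² + 2a·d) = −2.176 + √(4.735 + 21.76) = 2.9713 m/s.
2.9713 m/s ÷ 0.44704 = 6.647 mph.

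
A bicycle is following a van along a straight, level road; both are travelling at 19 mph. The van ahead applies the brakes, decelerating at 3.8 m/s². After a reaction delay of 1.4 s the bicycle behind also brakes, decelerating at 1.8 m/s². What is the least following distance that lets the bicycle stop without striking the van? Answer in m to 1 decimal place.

19 mph × 0.44704 = 8.4938 m/s.
Leader travels v²/(2a_L) = 72.145 / 7.600 = 9.493 m before stopping.
Follower covers v·t_r = 8.4938 × 1.4 = 11.891 m while reacting, then v²/(2a_F) = 72.145 / 3.600 = 20.040 m while braking, for a total of 11.891 + 20.040 = 31.931 m.
Since a_F ≤ a_L and the follower starts braking later, the follower is never slower than the leader, so the closest approach is when both have stopped.
Minimum gap = 31.931 − 9.493 = 22.438 m.

Minimum gap ≈ 22.4 m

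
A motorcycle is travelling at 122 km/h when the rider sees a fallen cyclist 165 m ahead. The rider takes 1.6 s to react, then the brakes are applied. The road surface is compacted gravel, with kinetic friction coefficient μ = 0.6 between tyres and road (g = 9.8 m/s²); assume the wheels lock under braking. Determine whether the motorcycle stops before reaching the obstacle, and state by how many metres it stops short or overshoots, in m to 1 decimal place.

122 km/h ÷ 3.6 = 33.8889 m/s.
a = μg = 0.6 × 9.8 = 5.880 m/s².
Reaction distance = 33.8889 × 1.6 = 54.222 m.
Braking distance = v²/(2a) = 1148.458 / 11.760 = 97.658 m.
Total stopping distance = 54.222 + 97.658 = 151.880 m, vs 165 m available — it stops with 165 − 151.880 = 13.120 m to spare.

Yes — it stops 13.1 m short of the obstacle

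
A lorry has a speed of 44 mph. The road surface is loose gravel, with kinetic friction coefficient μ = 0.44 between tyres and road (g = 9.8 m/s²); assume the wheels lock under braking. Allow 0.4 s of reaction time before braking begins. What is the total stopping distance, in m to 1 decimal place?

44 mph × 0.44704 = 19.6698 m/s.
a = μg = 0.44 × 9.8 = 4.312 m/s².
Reaction distance = v·t_r = 19.6698 × 0.4 = 7.868 m.
Braking distance = v²/(2a) = 19.6698² / (2 × 4.312) = 386.901 / 8.624 = 44.863 m.
Total = 7.868 + 44.863 = 52.731 m.

Total stopping distance ≈ 52.7 m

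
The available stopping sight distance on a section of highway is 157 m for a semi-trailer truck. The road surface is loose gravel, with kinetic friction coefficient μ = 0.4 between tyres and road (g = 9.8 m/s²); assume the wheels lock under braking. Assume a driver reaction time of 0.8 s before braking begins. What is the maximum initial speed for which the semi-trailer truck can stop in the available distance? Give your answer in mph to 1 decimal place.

a = μg = 0.4 × 9.8 = 3.920 m/s².
Stopping distance: v·t_r + v²/(2a) = 157 with t_r = 0.8 s and a = 3.920 m/s².
So v² + 6.272 v − 1230.88 = 0.
Positive root: v = −a·t_r + √((a·t_r)² + 2a·d) = −3.136 + √(9.834 + 1230.88) = 32.0878 m/s.
32.0878 m/s ÷ 0.44704 = 71.778 mph.

Maximum speed ≈ 71.8 mph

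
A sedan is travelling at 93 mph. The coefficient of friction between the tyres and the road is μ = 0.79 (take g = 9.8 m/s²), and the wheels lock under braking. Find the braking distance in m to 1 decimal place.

93 mph × 0.44704 = 41.5747 m/s.
a = μg = 0.79 × 9.8 = 7.742 m/s².
Braking distance = v²/(2a) = 41.5747² / (2 × 7.742) = 1728.456 / 15.484 = 111.629 m.

Braking distance ≈ 111.6 m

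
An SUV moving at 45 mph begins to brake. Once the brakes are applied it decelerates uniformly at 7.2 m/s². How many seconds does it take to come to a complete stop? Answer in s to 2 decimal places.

Braking time ≈ 2.79 s

45 mph × 0.44704 = 20.1168 m/s.
Braking time = v/a = 20.1168 / 7.200 = 2.794 s.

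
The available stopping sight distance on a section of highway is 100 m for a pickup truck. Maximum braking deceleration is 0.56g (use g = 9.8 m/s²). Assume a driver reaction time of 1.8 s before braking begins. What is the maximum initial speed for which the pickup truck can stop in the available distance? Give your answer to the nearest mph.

a = 0.56 × 9.8 = 5.488 m/s².
Stopping distance: v·t_r + v²/(2a) = 100 with t_r = 1.8 s and a = 5.488 m/s².
So v² + 19.757 v − 1097.60 = 0.
Positive root: v = −a·t_r + √((a·t_r)² + 2a·d) = −9.878 + √(97.575 + 1097.60) = 24.6933 m/s.
24.6933 m/s ÷ 0.44704 = 55.237 mph.

Maximum speed ≈ 55 mph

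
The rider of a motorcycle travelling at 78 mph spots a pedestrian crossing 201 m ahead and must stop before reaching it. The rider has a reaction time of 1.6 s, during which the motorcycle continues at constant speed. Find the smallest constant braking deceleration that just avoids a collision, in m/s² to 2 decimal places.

Required deceleration ≈ 4.19 m/s²

78 mph × 0.44704 = 34.8691 m/s.
Distance covered during reaction = 34.8691 × 1.6 = 55.791 m.
Distance available for braking: 201 − 55.791 = 145.209 m.
v² = 2a·d ⇒ a = v²/(2d) = 34.8691² / (2 × 145.209) = 1215.854 / 290.418 = 4.1866 m/s².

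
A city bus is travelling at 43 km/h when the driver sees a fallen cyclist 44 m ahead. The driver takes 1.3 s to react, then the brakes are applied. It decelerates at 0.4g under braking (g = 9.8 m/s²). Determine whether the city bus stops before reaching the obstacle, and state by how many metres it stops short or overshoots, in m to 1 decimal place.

43 km/h ÷ 3.6 = 11.9444 m/s.
a = 0.4 × 9.8 = 3.920 m/s².
Reaction distance = 11.9444 × 1.3 = 15.528 m.
Braking distance = v²/(2a) = 142.669 / 7.840 = 18.198 m.
Total stopping distance = 15.528 + 18.198 = 33.726 m, vs 44 m available — it stops with 44 − 33.726 = 10.274 m to spare.

Yes — it stops 10.3 m short of the obstacle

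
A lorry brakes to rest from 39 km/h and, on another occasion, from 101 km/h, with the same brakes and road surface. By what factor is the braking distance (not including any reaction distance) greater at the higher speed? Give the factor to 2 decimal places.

Factor ≈ 6.71

Braking distance d = v²/(2a), so with a fixed, d ∝ v².
Factor = (101/39)² = 2.5897² = 6.7065.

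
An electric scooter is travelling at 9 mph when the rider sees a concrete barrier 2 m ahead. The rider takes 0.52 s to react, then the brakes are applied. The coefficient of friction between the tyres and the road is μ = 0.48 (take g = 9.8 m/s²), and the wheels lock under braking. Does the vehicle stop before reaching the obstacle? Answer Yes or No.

No

9 mph × 0.44704 = 4.0234 m/s.
a = μg = 0.48 × 9.8 = 4.704 m/s².
Reaction distance = 4.0234 × 0.52 = 2.092 m.
Braking distance = v²/(2a) = 16.188 / 9.408 = 1.721 m.
Total stopping distance = 2.092 + 1.721 = 3.813 m, vs 2 m available — it cannot stop in time and overshoots by 3.813 − 2 = 1.813 m.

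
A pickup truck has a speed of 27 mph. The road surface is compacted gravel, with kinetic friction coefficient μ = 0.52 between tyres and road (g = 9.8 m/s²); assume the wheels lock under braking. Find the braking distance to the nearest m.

Braking distance ≈ 14 m

27 mph × 0.44704 = 12.0701 m/s.
a = μg = 0.52 × 9.8 = 5.096 m/s².
Braking distance = v²/(2a) = 12.0701² / (2 × 5.096) = 145.687 / 10.192 = 14.294 m.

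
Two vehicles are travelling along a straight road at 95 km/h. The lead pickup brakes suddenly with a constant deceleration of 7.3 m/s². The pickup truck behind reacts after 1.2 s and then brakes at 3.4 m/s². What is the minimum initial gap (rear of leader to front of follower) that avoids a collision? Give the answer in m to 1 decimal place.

Minimum gap ≈ 86.4 m

95 km/h ÷ 3.6 = 26.3889 m/s.
Leader travels v²/(2a_L) = 696.374 / 14.600 = 47.697 m before stopping.
Follower covers v·t_r = 26.3889 × 1.2 = 31.667 m while reacting, then v²/(2a_F) = 696.374 / 6.800 = 102.408 m while braking, for a total of 31.667 + 102.408 = 134.075 m.
Since a_F ≤ a_L and the follower starts braking later, the follower is never slower than the leader, so the closest approach is when both have stopped.
Minimum gap = 134.075 − 47.697 = 86.378 m.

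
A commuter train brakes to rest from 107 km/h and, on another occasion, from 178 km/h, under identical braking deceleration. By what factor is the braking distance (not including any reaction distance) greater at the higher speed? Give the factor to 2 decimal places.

Factor ≈ 2.77

Braking distance d = v²/(2a), so with a fixed, d ∝ v².
Factor = (178/107)² = 1.6636² = 2.7676.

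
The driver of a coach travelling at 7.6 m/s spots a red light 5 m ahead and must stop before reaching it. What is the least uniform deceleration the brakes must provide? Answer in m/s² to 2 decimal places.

Required deceleration ≈ 5.78 m/s²

v² = 2a·d ⇒ a = v²/(2d) = 7.6000² / (2 × 5.000) = 57.760 / 10.000 = 5.7760 m/s².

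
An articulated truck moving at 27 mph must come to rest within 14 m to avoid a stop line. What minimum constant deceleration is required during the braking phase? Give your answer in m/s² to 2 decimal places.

27 mph × 0.44704 = 12.0701 m/s.
v² = 2a·d ⇒ a = v²/(2d) = 12.0701² / (2 × 14.000) = 145.687 / 28.000 = 5.2031 m/s².

Required deceleration ≈ 5.20 m/s²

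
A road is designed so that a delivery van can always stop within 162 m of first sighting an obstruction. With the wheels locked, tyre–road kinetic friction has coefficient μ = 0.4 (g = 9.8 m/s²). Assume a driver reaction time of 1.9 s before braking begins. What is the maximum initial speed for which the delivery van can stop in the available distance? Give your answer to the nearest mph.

Maximum speed ≈ 65 mph

a = μg = 0.4 × 9.8 = 3.920 m/s².
Stopping distance: v·t_r + v²/(2a) = 162 with t_r = 1.9 s and a = 3.920 m/s².
So v² + 14.896 v − 1270.08 = 0.
Positive root: v = −a·t_r + √((a·t_r)² + 2a·d) = −7.448 + √(55.473 + 1270.08) = 28.9601 m/s.
28.9601 m/s ÷ 0.44704 = 64.782 mph.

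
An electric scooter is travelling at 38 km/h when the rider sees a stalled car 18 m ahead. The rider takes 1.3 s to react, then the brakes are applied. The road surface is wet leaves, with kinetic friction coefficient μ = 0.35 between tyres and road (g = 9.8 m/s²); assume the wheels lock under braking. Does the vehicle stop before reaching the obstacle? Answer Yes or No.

38 km/h ÷ 3.6 = 10.5556 m/s.
a = μg = 0.35 × 9.8 = 3.430 m/s².
Reaction distance = 10.5556 × 1.3 = 13.722 m.
Braking distance = v²/(2a) = 111.421 / 6.860 = 16.242 m.
Total stopping distance = 13.722 + 16.242 = 29.964 m, vs 18 m available — it cannot stop in time and overshoots by 29.964 − 18 = 11.964 m.

No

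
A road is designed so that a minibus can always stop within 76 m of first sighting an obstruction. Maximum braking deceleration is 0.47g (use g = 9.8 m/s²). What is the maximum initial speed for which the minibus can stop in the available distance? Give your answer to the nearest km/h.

a = 0.47 × 9.8 = 4.606 m/s².
v²/(2a) = d ⇒ v = √(2 × 4.606 × 76) = √700.11 = 26.4596 m/s.
26.4596 m/s × 3.6 = 95.255 km/h.

Maximum speed ≈ 95 km/h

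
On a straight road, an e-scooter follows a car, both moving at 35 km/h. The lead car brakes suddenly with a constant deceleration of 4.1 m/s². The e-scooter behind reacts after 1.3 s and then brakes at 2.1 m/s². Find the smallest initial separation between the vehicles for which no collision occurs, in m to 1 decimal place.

35 km/h ÷ 3.6 = 9.7222 m/s.
Leader travels v²/(2a_L) = 94.521 / 8.200 = 11.527 m before stopping.
Follower covers v·t_r = 9.7222 × 1.3 = 12.639 m while reacting, then v²/(2a_F) = 94.521 / 4.200 = 22.505 m while braking, for a total of 12.639 + 22.505 = 35.144 m.
Since a_F ≤ a_L and the follower starts braking later, the follower is never slower than the leader, so the closest approach is when both have stopped.
Minimum gap = 35.144 − 11.527 = 23.617 m.

Minimum gap ≈ 23.6 m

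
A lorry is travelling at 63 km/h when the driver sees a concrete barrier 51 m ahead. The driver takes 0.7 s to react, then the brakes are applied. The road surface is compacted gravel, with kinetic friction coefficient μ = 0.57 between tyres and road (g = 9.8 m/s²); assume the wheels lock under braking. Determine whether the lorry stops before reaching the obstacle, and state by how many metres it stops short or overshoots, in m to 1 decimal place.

63 km/h ÷ 3.6 = 17.5000 m/s.
a = μg = 0.57 × 9.8 = 5.586 m/s².
Reaction distance = 17.5000 × 0.7 = 12.250 m.
Braking distance = v²/(2a) = 306.250 / 11.172 = 27.412 m.
Total stopping distance = 12.250 + 27.412 = 39.662 m, vs 51 m available — it stops with 51 − 39.662 = 11.338 m to spare.

Yes — it stops 11.3 m short of the obstacle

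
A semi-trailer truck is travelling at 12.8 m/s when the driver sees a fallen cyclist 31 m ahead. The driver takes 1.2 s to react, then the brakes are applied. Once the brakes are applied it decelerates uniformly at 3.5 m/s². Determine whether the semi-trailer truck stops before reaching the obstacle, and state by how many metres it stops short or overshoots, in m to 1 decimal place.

No — it overshoots by 7.8 m

Reaction distance = 12.8000 × 1.2 = 15.360 m.
Braking distance = v²/(2a) = 163.840 / 7.000 = 23.406 m.
Total stopping distance = 15.360 + 23.406 = 38.766 m, vs 31 m available — it cannot stop in time and overshoots by 38.766 − 31 = 7.766 m.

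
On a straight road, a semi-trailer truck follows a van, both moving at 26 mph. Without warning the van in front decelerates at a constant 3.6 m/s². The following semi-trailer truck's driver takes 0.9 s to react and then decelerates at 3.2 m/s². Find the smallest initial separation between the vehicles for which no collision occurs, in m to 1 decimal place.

Minimum gap ≈ 12.8 m

26 mph × 0.44704 = 11.6230 m/s.
Leader travels v²/(2a_L) = 135.094 / 7.200 = 18.763 m before stopping.
Follower covers v·t_r = 11.6230 × 0.9 = 10.461 m while reacting, then v²/(2a_F) = 135.094 / 6.400 = 21.108 m while braking, for a total of 10.461 + 21.108 = 31.569 m.
Since a_F ≤ a_L and the follower starts braking later, the follower is never slower than the leader, so the closest approach is when both have stopped.
Minimum gap = 31.569 − 18.763 = 12.806 m.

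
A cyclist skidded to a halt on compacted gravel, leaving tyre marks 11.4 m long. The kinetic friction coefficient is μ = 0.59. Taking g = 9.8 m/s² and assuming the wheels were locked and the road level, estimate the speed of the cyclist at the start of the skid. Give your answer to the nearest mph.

Initial speed ≈ 26 mph

Deceleration a = μg = 0.59 × 9.8 = 5.782 m/s².
v = √(2a·d) = √(2 × 5.782 × 11.4) = √131.830 = 11.4817 m/s.
= 11.4817 ÷ 0.44704 = 25.684 mph.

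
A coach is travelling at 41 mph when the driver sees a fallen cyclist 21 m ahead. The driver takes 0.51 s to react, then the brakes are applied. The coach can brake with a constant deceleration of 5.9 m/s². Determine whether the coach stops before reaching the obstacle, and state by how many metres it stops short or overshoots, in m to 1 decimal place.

41 mph × 0.44704 = 18.3286 m/s.
Reaction distance = 18.3286 × 0.51 = 9.348 m.
Braking distance = v²/(2a) = 335.938 / 11.800 = 28.469 m.
Total stopping distance = 9.348 + 28.469 = 37.817 m, vs 21 m available — it cannot stop in time and overshoots by 37.817 − 21 = 16.817 m.

No — it overshoots by 16.8 m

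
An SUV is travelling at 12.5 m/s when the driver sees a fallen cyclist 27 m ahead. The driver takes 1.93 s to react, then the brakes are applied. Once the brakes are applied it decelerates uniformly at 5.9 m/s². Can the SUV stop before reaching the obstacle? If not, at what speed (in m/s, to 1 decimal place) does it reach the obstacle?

Reaction distance = 12.5000 × 1.93 = 24.125 m.
Braking distance needed to stop: v²/(2a) = 156.250 / 11.800 = 13.242 m, so total needed = 24.125 + 13.242 = 37.367 m > 27 m — it cannot stop.
Distance remaining when braking begins: 27 − 24.125 = 2.875 m.
v² = v₀² − 2a·d = 156.250 − 2 × 5.900 × 2.875 = 122.325 m²/s².
v = √122.325 = 11.060 m/s.

No — it strikes the obstacle at 11.1 m/s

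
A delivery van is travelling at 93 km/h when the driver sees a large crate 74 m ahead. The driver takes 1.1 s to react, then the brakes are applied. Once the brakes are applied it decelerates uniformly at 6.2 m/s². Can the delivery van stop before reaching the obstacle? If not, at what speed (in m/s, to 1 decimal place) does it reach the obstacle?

No — it strikes the obstacle at 10.1 m/s

93 km/h ÷ 3.6 = 25.8333 m/s.
Reaction distance = 25.8333 × 1.1 = 28.417 m.
Braking distance needed to stop: v²/(2a) = 667.359 / 12.400 = 53.819 m, so total needed = 28.417 + 53.819 = 82.236 m > 74 m — it cannot stop.
Distance remaining when braking begins: 74 − 28.417 = 45.583 m.
v² = v₀² − 2a·d = 667.359 − 2 × 6.200 × 45.583 = 102.130 m²/s².
v = √102.130 = 10.106 m/s.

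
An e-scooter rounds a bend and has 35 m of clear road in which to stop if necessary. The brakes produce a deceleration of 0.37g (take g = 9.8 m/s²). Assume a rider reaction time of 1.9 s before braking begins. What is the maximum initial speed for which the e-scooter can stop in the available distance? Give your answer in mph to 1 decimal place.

a = 0.37 × 9.8 = 3.626 m/s².
Stopping distance: v·t_r + v²/(2a) = 35 with t_r = 1.9 s and a = 3.626 m/s².
So v² + 13.779 v − 253.82 = 0.
Positive root: v = −a·t_r + √((a·t_r)² + 2a·d) = −6.889 + √(47.458 + 253.82) = 10.4684 m/s.
10.4684 m/s ÷ 0.44704 = 23.417 mph.

Maximum speed ≈ 23.4 mph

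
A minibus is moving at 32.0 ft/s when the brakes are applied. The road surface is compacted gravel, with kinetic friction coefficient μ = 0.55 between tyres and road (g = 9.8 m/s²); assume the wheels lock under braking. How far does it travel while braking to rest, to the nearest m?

32 ft/s × 0.3048 = 9.7536 m/s.
a = μg = 0.55 × 9.8 = 5.390 m/s².
Braking distance = v²/(2a) = 9.7536² / (2 × 5.390) = 95.133 / 10.780 = 8.825 m.

Braking distance ≈ 9 m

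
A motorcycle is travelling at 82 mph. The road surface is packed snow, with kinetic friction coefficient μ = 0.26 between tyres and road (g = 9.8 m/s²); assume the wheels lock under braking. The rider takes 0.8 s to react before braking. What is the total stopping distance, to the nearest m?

82 mph × 0.44704 = 36.6573 m/s.
a = μg = 0.26 × 9.8 = 2.548 m/s².
Reaction distance = v·t_r = 36.6573 × 0.8 = 29.326 m.
Braking distance = v²/(2a) = 36.6573² / (2 × 2.548) = 1343.758 / 5.096 = 263.689 m.
Total = 29.326 + 263.689 = 293.015 m.

Total stopping distance ≈ 293 m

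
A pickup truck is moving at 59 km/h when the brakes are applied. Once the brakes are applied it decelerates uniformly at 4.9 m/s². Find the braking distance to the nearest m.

59 km/h ÷ 3.6 = 16.3889 m/s.
Braking distance = v²/(2a) = 16.3889² / (2 × 4.900) = 268.596 / 9.800 = 27.408 m.

Braking distance ≈ 27 m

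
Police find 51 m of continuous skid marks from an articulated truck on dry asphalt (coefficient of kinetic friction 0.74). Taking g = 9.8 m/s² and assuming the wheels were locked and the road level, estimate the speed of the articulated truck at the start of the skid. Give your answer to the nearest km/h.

Initial speed ≈ 98 km/h

Deceleration a = μg = 0.74 × 9.8 = 7.252 m/s².
v = √(2a·d) = √(2 × 7.252 × 51) = √739.704 = 27.1975 m/s.
= 27.1975 × 3.6 = 97.911 km/h.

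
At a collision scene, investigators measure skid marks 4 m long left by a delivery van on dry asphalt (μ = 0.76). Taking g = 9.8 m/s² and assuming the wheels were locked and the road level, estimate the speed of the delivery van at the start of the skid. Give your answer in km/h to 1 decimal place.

Initial speed ≈ 27.8 km/h

Deceleration a = μg = 0.76 × 9.8 = 7.448 m/s².
v = √(2a·d) = √(2 × 7.448 × 4) = √59.584 = 7.7191 m/s.
= 7.7191 × 3.6 = 27.789 km/h.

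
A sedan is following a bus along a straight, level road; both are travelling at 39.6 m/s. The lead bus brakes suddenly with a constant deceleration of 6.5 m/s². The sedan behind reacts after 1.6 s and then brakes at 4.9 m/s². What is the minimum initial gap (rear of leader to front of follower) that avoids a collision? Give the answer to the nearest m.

Minimum gap ≈ 103 m

Leader travels v²/(2a_L) = 1568.160 / 13.000 = 120.628 m before stopping.
Follower covers v·t_r = 39.6000 × 1.6 = 63.360 m while reacting, then v²/(2a_F) = 1568.160 / 9.800 = 160.016 m while braking, for a total of 63.360 + 160.016 = 223.376 m.
Since a_F ≤ a_L and the follower starts braking later, the follower is never slower than the leader, so the closest approach is when both have stopped.
Minimum gap = 223.376 − 120.628 = 102.748 m.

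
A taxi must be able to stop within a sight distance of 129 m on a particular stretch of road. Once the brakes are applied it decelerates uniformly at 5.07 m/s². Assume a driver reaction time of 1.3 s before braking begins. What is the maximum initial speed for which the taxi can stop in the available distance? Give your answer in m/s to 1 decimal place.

Stopping distance: v·t_r + v²/(2a) = 129 with t_r = 1.3 s and a = 5.070 m/s².
So v² + 13.182 v − 1308.06 = 0.
Positive root: v = −a·t_r + √((a·t_r)² + 2a·d) = −6.591 + √(43.441 + 1308.06) = 30.1718 m/s.

Maximum speed ≈ 30.2 m/s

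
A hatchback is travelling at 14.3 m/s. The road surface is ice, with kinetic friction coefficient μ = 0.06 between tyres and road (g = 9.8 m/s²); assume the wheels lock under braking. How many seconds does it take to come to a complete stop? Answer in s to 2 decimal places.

Braking time ≈ 24.32 s

a = μg = 0.06 × 9.8 = 0.588 m/s².
Braking time = v/a = 14.3000 / 0.588 = 24.320 s.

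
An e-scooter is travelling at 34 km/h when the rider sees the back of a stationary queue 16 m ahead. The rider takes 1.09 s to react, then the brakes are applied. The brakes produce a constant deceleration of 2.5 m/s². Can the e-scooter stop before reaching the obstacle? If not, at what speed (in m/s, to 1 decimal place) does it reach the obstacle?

No — it strikes the obstacle at 7.8 m/s

34 km/h ÷ 3.6 = 9.4444 m/s.
Reaction distance = 9.4444 × 1.09 = 10.294 m.
Braking distance needed to stop: v²/(2a) = 89.197 / 5.000 = 17.839 m, so total needed = 10.294 + 17.839 = 28.133 m > 16 m — it cannot stop.
Distance remaining when braking begins: 16 − 10.294 = 5.706 m.
v² = v₀² − 2a·d = 89.197 − 2 × 2.500 × 5.706 = 60.667 m²/s².
v = √60.667 = 7.789 m/s.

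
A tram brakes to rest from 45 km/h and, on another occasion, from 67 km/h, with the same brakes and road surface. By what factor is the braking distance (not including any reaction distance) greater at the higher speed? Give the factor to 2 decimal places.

Braking distance d = v²/(2a), so with a fixed, d ∝ v².
Factor = (67/45)² = 1.4889² = 2.2168.

Factor ≈ 2.22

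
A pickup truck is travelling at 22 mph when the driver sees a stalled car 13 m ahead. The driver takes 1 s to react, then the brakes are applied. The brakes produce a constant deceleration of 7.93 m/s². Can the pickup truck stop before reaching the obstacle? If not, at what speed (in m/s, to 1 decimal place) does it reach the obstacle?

No — it strikes the obstacle at 6.8 m/s

22 mph × 0.44704 = 9.8349 m/s.
Reaction distance = 9.8349 × 1 = 9.835 m.
Braking distance needed to stop: v²/(2a) = 96.725 / 15.860 = 6.099 m, so total needed = 9.835 + 6.099 = 15.934 m > 13 m — it cannot stop.
Distance remaining when braking begins: 13 − 9.835 = 3.165 m.
v² = v₀² − 2a·d = 96.725 − 2 × 7.930 × 3.165 = 46.528 m²/s².
v = √46.528 = 6.821 m/s.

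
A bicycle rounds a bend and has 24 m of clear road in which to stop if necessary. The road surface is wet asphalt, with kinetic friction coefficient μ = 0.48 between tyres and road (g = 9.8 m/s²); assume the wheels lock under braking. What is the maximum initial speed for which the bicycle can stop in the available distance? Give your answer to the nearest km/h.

Maximum speed ≈ 54 km/h

a = μg = 0.48 × 9.8 = 4.704 m/s².
v²/(2a) = d ⇒ v = √(2 × 4.704 × 24) = √225.79 = 15.0263 m/s.
15.0263 m/s × 3.6 = 54.095 km/h.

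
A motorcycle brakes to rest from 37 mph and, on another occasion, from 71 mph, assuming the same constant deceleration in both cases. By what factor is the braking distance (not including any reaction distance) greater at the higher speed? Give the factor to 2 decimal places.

Braking distance d = v²/(2a), so with a fixed, d ∝ v².
Factor = (71/37)² = 1.9189² = 3.6822.

Factor ≈ 3.68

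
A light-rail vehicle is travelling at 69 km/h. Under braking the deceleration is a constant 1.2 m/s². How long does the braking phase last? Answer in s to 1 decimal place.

Braking time ≈ 16.0 s

69 km/h ÷ 3.6 = 19.1667 m/s.
Braking time = v/a = 19.1667 / 1.200 = 15.972 s.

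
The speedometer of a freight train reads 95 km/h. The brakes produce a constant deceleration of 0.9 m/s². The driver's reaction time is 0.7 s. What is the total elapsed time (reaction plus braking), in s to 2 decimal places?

Total time ≈ 30.02 s

95 km/h ÷ 3.6 = 26.3889 m/s.
Braking time = v/a = 26.3889 / 0.900 = 29.321 s.
Total = 0.7 + 29.321 = 30.021 s.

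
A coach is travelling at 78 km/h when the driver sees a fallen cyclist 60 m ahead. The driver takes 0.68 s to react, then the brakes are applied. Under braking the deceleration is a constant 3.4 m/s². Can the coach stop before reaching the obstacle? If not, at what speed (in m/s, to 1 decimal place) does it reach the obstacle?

No — it strikes the obstacle at 12.7 m/s

78 km/h ÷ 3.6 = 21.6667 m/s.
Reaction distance = 21.6667 × 0.68 = 14.733 m.
Braking distance needed to stop: v²/(2a) = 469.446 / 6.800 = 69.036 m, so total needed = 14.733 + 69.036 = 83.769 m > 60 m — it cannot stop.
Distance remaining when braking begins: 60 − 14.733 = 45.267 m.
v² = v₀² − 2a·d = 469.446 − 2 × 3.400 × 45.267 = 161.630 m²/s².
v = √161.630 = 12.713 m/s.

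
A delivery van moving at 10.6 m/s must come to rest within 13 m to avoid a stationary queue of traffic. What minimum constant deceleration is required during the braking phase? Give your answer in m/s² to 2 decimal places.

Required deceleration ≈ 4.32 m/s²

v² = 2a·d ⇒ a = v²/(2d) = 10.6000² / (2 × 13.000) = 112.360 / 26.000 = 4.3215 m/s².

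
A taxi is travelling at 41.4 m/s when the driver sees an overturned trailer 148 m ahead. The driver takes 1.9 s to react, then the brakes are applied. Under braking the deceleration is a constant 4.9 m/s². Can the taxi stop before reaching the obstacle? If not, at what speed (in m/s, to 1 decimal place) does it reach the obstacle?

Reaction distance = 41.4000 × 1.9 = 78.660 m.
Braking distance needed to stop: v²/(2a) = 1713.960 / 9.800 = 174.894 m, so total needed = 78.660 + 174.894 = 253.554 m > 148 m — it cannot stop.
Distance remaining when braking begins: 148 − 78.660 = 69.340 m.
v² = v₀² − 2a·d = 1713.960 − 2 × 4.900 × 69.340 = 1034.428 m²/s².
v = √1034.428 = 32.163 m/s.

No — it strikes the obstacle at 32.2 m/s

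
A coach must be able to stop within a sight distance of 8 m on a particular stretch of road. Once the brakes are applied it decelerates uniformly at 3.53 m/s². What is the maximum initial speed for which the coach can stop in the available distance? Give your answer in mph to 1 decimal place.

v²/(2a) = d ⇒ v = √(2 × 3.530 × 8) = √56.48 = 7.5153 m/s.
7.5153 m/s ÷ 0.44704 = 16.811 mph.

Maximum speed ≈ 16.8 mph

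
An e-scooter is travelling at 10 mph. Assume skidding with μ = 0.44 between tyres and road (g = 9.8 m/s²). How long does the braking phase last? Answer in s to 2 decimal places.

10 mph × 0.44704 = 4.4704 m/s.
a = μg = 0.44 × 9.8 = 4.312 m/s².
Braking time = v/a = 4.4704 / 4.312 = 1.037 s.

Braking time ≈ 1.04 s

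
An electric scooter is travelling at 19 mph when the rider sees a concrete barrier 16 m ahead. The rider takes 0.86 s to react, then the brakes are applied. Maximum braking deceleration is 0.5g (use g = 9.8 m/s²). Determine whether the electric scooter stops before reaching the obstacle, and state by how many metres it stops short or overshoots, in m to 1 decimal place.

Yes — it stops 1.3 m short of the obstacle

19 mph × 0.44704 = 8.4938 m/s.
a = 0.5 × 9.8 = 4.900 m/s².
Reaction distance = 8.4938 × 0.86 = 7.305 m.
Braking distance = v²/(2a) = 72.145 / 9.800 = 7.362 m.
Total stopping distance = 7.305 + 7.362 = 14.667 m, vs 16 m available — it stops with 16 − 14.667 = 1.333 m to spare.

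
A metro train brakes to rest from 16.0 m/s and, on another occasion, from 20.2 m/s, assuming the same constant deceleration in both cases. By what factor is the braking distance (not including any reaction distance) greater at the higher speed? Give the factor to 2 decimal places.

Braking distance d = v²/(2a), so with a fixed, d ∝ v².
Factor = (20.2/16.0)² = 1.2625² = 1.5939.

Factor ≈ 1.59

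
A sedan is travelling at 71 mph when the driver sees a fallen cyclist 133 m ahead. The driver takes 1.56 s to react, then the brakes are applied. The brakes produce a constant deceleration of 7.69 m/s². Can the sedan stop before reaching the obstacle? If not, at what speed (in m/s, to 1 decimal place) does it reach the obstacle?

71 mph × 0.44704 = 31.7398 m/s.
Reaction distance = 31.7398 × 1.56 = 49.514 m.
Braking distance = v²/(2a) = 1007.415 / 15.380 = 65.502 m.
Total stopping distance = 49.514 + 65.502 = 115.016 m, vs 133 m available — it stops with 133 − 115.016 = 17.984 m to spare.

Yes — it stops about 18.0 m short of the obstacle, so it never reaches it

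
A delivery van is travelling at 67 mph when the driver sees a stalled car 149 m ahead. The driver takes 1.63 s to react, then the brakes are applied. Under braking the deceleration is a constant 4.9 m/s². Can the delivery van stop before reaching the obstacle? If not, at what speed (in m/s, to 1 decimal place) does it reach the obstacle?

Yes — it stops about 8.6 m short of the obstacle, so it never reaches it

67 mph × 0.44704 = 29.9517 m/s.
Reaction distance = 29.9517 × 1.63 = 48.821 m.
Braking distance = v²/(2a) = 897.104 / 9.800 = 91.541 m.
Total stopping distance = 48.821 + 91.541 = 140.362 m, vs 149 m available — it stops with 149 − 140.362 = 8.638 m to spare.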